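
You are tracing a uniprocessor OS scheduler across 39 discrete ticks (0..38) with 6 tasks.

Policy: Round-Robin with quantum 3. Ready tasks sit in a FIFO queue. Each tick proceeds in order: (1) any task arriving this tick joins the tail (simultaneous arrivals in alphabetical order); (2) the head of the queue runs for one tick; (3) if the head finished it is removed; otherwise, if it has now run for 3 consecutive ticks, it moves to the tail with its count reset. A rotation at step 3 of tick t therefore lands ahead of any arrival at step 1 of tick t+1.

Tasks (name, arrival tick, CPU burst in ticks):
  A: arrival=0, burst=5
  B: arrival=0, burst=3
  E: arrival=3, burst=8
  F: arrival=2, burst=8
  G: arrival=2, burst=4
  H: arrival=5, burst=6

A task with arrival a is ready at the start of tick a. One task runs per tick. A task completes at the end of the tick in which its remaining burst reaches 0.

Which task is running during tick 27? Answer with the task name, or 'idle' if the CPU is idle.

t=0: queue=[A,B] q_used=0 → run A
t=1: queue=[A,B] q_used=1 → run A
t=2: queue=[A,B,F,G] q_used=2 → run A
t=3: queue=[B,F,G,A,E] q_used=0 → run B
t=4: queue=[B,F,G,A,E] q_used=1 → run B
t=5: queue=[B,F,G,A,E,H] q_used=2 → run B
t=6: queue=[F,G,A,E,H] q_used=0 → run F
t=7: queue=[F,G,A,E,H] q_used=1 → run F
t=8: queue=[F,G,A,E,H] q_used=2 → run F
t=9: queue=[G,A,E,H,F] q_used=0 → run G
t=10: queue=[G,A,E,H,F] q_used=1 → run G
t=11: queue=[G,A,E,H,F] q_used=2 → run G
t=12: queue=[A,E,H,F,G] q_used=0 → run A
t=13: queue=[A,E,H,F,G] q_used=1 → run A
t=14: queue=[E,H,F,G] q_used=0 → run E
t=15: queue=[E,H,F,G] q_used=1 → run E
t=16: queue=[E,H,F,G] q_used=2 → run E
t=17: queue=[H,F,G,E] q_used=0 → run H
t=18: queue=[H,F,G,E] q_used=1 → run H
t=19: queue=[H,F,G,E] q_used=2 → run H
t=20: queue=[F,G,E,H] q_used=0 → run F
t=21: queue=[F,G,E,H] q_used=1 → run F
t=22: queue=[F,G,E,H] q_used=2 → run F
t=23: queue=[G,E,H,F] q_used=0 → run G
t=24: queue=[E,H,F] q_used=0 → run E
t=25: queue=[E,H,F] q_used=1 → run E
t=26: queue=[E,H,F] q_used=2 → run E
t=27: queue=[H,F,E] q_used=0 → run H
t=28: queue=[H,F,E] q_used=1 → run H
t=29: queue=[H,F,E] q_used=2 → run H
t=30: queue=[F,E] q_used=0 → run F
t=31: queue=[F,E] q_used=1 → run F
t=32: queue=[E] q_used=0 → run E
t=33: queue=[E] q_used=1 → run E
t=34: (idle)
t=35: (idle)
t=36: (idle)
t=37: (idle)
t=38: (idle)

running at tick 27 = H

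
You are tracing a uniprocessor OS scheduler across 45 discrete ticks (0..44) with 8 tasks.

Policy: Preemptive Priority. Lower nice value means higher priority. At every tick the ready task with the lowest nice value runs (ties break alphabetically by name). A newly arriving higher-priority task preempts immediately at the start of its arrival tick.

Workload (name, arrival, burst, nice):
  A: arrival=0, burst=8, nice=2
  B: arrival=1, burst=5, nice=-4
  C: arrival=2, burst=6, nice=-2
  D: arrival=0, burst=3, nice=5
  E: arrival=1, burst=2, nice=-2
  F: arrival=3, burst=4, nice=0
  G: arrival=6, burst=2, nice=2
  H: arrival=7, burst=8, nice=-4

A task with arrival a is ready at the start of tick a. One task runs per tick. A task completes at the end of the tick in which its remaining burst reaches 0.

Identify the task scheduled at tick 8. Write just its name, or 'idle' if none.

running at tick 8 = H

t=0: ready={A,D} → run A
t=1: ready={A,B,D,E} → run B
t=2: ready={A,B,C,D,E} → run B
t=3: ready={A,B,C,D,E,F} → run B
t=4: ready={A,B,C,D,E,F} → run B
t=5: ready={A,B,C,D,E,F} → run B
t=6: ready={A,C,D,E,F,G} → run C
t=7: ready={A,C,D,E,F,G,H} → run H
t=8: ready={A,C,D,E,F,G,H} → run H
t=9: ready={A,C,D,E,F,G,H} → run H
t=10: ready={A,C,D,E,F,G,H} → run H
t=11: ready={A,C,D,E,F,G,H} → run H
t=12: ready={A,C,D,E,F,G,H} → run H
t=13: ready={A,C,D,E,F,G,H} → run H
t=14: ready={A,C,D,E,F,G,H} → run H
t=15: ready={A,C,D,E,F,G} → run C
t=16: ready={A,C,D,E,F,G} → run C
t=17: ready={A,C,D,E,F,G} → run C
t=18: ready={A,C,D,E,F,G} → run C
t=19: ready={A,C,D,E,F,G} → run C
t=20: ready={A,D,E,F,G} → run E
t=21: ready={A,D,E,F,G} → run E
t=22: ready={A,D,F,G} → run F
t=23: ready={A,D,F,G} → run F
t=24: ready={A,D,F,G} → run F
t=25: ready={A,D,F,G} → run F
t=26: ready={A,D,G} → run A
t=27: ready={A,D,G} → run A
t=28: ready={A,D,G} → run A
t=29: ready={A,D,G} → run A
t=30: ready={A,D,G} → run A
t=31: ready={A,D,G} → run A
t=32: ready={A,D,G} → run A
t=33: ready={D,G} → run G
t=34: ready={D,G} → run G
t=35: ready={D} → run D
t=36: ready={D} → run D
t=37: ready={D} → run D
t=38: (idle)
t=39: (idle)
t=40: (idle)
t=41: (idle)
t=42: (idle)
t=43: (idle)
t=44: (idle)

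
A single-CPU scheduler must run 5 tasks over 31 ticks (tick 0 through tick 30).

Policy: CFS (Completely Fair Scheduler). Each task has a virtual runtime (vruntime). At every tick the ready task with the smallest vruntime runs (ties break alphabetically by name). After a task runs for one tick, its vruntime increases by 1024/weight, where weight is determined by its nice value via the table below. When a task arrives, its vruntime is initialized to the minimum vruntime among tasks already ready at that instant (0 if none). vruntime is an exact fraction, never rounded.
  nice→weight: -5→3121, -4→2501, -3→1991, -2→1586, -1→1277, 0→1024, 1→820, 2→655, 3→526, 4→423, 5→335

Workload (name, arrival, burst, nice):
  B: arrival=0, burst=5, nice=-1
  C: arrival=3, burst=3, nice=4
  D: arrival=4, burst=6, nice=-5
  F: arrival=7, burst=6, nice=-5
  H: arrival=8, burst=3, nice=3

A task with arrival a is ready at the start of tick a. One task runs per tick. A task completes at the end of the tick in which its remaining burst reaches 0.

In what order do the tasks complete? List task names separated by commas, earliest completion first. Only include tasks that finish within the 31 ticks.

t=0: vr[B=0] → run B
t=1: vr[B=1024/1277] → run B
t=2: vr[B=2048/1277] → run B
t=3: vr[B=3072/1277 C=3072/1277] → run B
t=4: vr[B=4096/1277 C=3072/1277 D=3072/1277] → run C
t=5: vr[B=4096/1277 C=2607104/540171 D=3072/1277] → run D
t=6: vr[B=4096/1277 C=2607104/540171 D=10895360/3985517] → run D
t=7: vr[B=4096/1277 C=2607104/540171 D=12203008/3985517 F=12203008/3985517] → run D
t=8: vr[B=4096/1277 C=2607104/540171 D=13510656/3985517 F=12203008/3985517 H=12203008/3985517] → run F
t=9: vr[B=4096/1277 C=2607104/540171 D=13510656/3985517 F=13510656/3985517 H=12203008/3985517] → run H
t=10: vr[B=4096/1277 C=2607104/540171 D=13510656/3985517 F=13510656/3985517 H=5249975808/1048190971] → run B
t=11: vr[C=2607104/540171 D=13510656/3985517 F=13510656/3985517 H=5249975808/1048190971] → run D
t=12: vr[C=2607104/540171 D=14818304/3985517 F=13510656/3985517 H=5249975808/1048190971] → run F
t=13: vr[C=2607104/540171 D=14818304/3985517 F=14818304/3985517 H=5249975808/1048190971] → run D
t=14: vr[C=2607104/540171 D=16125952/3985517 F=14818304/3985517 H=5249975808/1048190971] → run F
t=15: vr[C=2607104/540171 D=16125952/3985517 F=16125952/3985517 H=5249975808/1048190971] → run D
t=16: vr[C=2607104/540171 F=16125952/3985517 H=5249975808/1048190971] → run F
t=17: vr[C=2607104/540171 F=17433600/3985517 H=5249975808/1048190971] → run F
t=18: vr[C=2607104/540171 F=18741248/3985517 H=5249975808/1048190971] → run F
t=19: vr[C=2607104/540171 H=5249975808/1048190971] → run C
t=20: vr[C=3914752/540171 H=5249975808/1048190971] → run H
t=21: vr[C=3914752/540171 H=7290560512/1048190971] → run H
t=22: vr[C=3914752/540171] → run C
t=23: (idle)
t=24: (idle)
t=25: (idle)
t=26: (idle)
t=27: (idle)
t=28: (idle)
t=29: (idle)
t=30: (idle)

completion order = B, D, F, H, C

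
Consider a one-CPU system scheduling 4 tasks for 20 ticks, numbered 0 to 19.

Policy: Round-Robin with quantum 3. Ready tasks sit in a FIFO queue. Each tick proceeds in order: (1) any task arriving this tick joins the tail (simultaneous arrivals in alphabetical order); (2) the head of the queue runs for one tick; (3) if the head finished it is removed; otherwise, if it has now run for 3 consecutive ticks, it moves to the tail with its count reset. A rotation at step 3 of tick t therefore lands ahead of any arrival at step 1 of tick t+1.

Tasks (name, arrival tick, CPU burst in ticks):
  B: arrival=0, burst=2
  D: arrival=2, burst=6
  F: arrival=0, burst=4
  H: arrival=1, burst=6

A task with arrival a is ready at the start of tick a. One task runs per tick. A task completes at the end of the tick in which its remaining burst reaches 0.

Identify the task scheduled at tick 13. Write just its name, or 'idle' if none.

running at tick 13 = H

t=0: queue=[B,F] q_used=0 → run B
t=1: queue=[B,F,H] q_used=1 → run B
t=2: queue=[F,H,D] q_used=0 → run F
t=3: queue=[F,H,D] q_used=1 → run F
t=4: queue=[F,H,D] q_used=2 → run F
t=5: queue=[H,D,F] q_used=0 → run H
t=6: queue=[H,D,F] q_used=1 → run H
t=7: queue=[H,D,F] q_used=2 → run H
t=8: queue=[D,F,H] q_used=0 → run D
t=9: queue=[D,F,H] q_used=1 → run D
t=10: queue=[D,F,H] q_used=2 → run D
t=11: queue=[F,H,D] q_used=0 → run F
t=12: queue=[H,D] q_used=0 → run H
t=13: queue=[H,D] q_used=1 → run H
t=14: queue=[H,D] q_used=2 → run H
t=15: queue=[D] q_used=0 → run D
t=16: queue=[D] q_used=1 → run D
t=17: queue=[D] q_used=2 → run D
t=18: (idle)
t=19: (idle)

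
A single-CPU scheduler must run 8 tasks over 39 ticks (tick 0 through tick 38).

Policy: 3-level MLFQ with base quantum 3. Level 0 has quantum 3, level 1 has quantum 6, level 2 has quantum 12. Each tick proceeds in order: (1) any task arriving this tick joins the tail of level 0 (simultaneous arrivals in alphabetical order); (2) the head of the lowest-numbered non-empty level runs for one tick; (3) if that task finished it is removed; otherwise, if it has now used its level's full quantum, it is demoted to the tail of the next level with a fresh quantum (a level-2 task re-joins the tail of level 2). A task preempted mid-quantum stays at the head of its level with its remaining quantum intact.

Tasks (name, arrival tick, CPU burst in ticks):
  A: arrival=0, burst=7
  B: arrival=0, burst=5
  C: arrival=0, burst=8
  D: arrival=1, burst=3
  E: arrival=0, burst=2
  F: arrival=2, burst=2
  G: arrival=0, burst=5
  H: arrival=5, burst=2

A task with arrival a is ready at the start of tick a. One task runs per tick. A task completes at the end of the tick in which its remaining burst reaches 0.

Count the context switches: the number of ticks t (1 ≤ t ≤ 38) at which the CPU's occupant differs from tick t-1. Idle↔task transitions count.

context switches = 12

t=0: L0/L1/L2 = ABCEG/-/- → run A
t=1: L0/L1/L2 = ABCEGD/-/- → run A
t=2: L0/L1/L2 = ABCEGDF/-/- → run A
t=3: L0/L1/L2 = BCEGDF/A/- → run B
t=4: L0/L1/L2 = BCEGDF/A/- → run B
t=5: L0/L1/L2 = BCEGDFH/A/- → run B
t=6: L0/L1/L2 = CEGDFH/AB/- → run C
t=7: L0/L1/L2 = CEGDFH/AB/- → run C
t=8: L0/L1/L2 = CEGDFH/AB/- → run C
t=9: L0/L1/L2 = EGDFH/ABC/- → run E
t=10: L0/L1/L2 = EGDFH/ABC/- → run E
t=11: L0/L1/L2 = GDFH/ABC/- → run G
t=12: L0/L1/L2 = GDFH/ABC/- → run G
t=13: L0/L1/L2 = GDFH/ABC/- → run G
t=14: L0/L1/L2 = DFH/ABCG/- → run D
t=15: L0/L1/L2 = DFH/ABCG/- → run D
t=16: L0/L1/L2 = DFH/ABCG/- → run D
t=17: L0/L1/L2 = FH/ABCG/- → run F
t=18: L0/L1/L2 = FH/ABCG/- → run F
t=19: L0/L1/L2 = H/ABCG/- → run H
t=20: L0/L1/L2 = H/ABCG/- → run H
t=21: L0/L1/L2 = -/ABCG/- → run A
t=22: L0/L1/L2 = -/ABCG/- → run A
t=23: L0/L1/L2 = -/ABCG/- → run A
t=24: L0/L1/L2 = -/ABCG/- → run A
t=25: L0/L1/L2 = -/BCG/- → run B
t=26: L0/L1/L2 = -/BCG/- → run B
t=27: L0/L1/L2 = -/CG/- → run C
t=28: L0/L1/L2 = -/CG/- → run C
t=29: L0/L1/L2 = -/CG/- → run C
t=30: L0/L1/L2 = -/CG/- → run C
t=31: L0/L1/L2 = -/CG/- → run C
t=32: L0/L1/L2 = -/G/- → run G
t=33: L0/L1/L2 = -/G/- → run G
t=34: (idle)
t=35: (idle)
t=36: (idle)
t=37: (idle)
t=38: (idle)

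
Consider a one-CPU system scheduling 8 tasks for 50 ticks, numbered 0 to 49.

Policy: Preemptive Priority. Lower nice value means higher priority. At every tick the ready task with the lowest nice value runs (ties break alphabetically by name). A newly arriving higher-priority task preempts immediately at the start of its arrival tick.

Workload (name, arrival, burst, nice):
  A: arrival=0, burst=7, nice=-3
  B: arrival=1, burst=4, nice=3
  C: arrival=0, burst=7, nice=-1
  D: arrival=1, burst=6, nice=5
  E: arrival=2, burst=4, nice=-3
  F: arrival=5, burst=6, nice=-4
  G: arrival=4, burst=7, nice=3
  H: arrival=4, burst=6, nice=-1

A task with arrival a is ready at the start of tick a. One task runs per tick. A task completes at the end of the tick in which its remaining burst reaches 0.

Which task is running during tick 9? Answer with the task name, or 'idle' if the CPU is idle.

running at tick 9 = F

t=0: ready={A,C} → run A
t=1: ready={A,B,C,D} → run A
t=2: ready={A,B,C,D,E} → run A
t=3: ready={A,B,C,D,E} → run A
t=4: ready={A,B,C,D,E,G,H} → run A
t=5: ready={A,B,C,D,E,F,G,H} → run F
t=6: ready={A,B,C,D,E,F,G,H} → run F
t=7: ready={A,B,C,D,E,F,G,H} → run F
t=8: ready={A,B,C,D,E,F,G,H} → run F
t=9: ready={A,B,C,D,E,F,G,H} → run F
t=10: ready={A,B,C,D,E,F,G,H} → run F
t=11: ready={A,B,C,D,E,G,H} → run A
t=12: ready={A,B,C,D,E,G,H} → run A
t=13: ready={B,C,D,E,G,H} → run E
t=14: ready={B,C,D,E,G,H} → run E
t=15: ready={B,C,D,E,G,H} → run E
t=16: ready={B,C,D,E,G,H} → run E
t=17: ready={B,C,D,G,H} → run C
t=18: ready={B,C,D,G,H} → run C
t=19: ready={B,C,D,G,H} → run C
t=20: ready={B,C,D,G,H} → run C
t=21: ready={B,C,D,G,H} → run C
t=22: ready={B,C,D,G,H} → run C
t=23: ready={B,C,D,G,H} → run C
t=24: ready={B,D,G,H} → run H
t=25: ready={B,D,G,H} → run H
t=26: ready={B,D,G,H} → run H
t=27: ready={B,D,G,H} → run H
t=28: ready={B,D,G,H} → run H
t=29: ready={B,D,G,H} → run H
t=30: ready={B,D,G} → run B
t=31: ready={B,D,G} → run B
t=32: ready={B,D,G} → run B
t=33: ready={B,D,G} → run B
t=34: ready={D,G} → run G
t=35: ready={D,G} → run G
t=36: ready={D,G} → run G
t=37: ready={D,G} → run G
t=38: ready={D,G} → run G
t=39: ready={D,G} → run G
t=40: ready={D,G} → run G
t=41: ready={D} → run D
t=42: ready={D} → run D
t=43: ready={D} → run D
t=44: ready={D} → run D
t=45: ready={D} → run D
t=46: ready={D} → run D
t=47: (idle)
t=48: (idle)
t=49: (idle)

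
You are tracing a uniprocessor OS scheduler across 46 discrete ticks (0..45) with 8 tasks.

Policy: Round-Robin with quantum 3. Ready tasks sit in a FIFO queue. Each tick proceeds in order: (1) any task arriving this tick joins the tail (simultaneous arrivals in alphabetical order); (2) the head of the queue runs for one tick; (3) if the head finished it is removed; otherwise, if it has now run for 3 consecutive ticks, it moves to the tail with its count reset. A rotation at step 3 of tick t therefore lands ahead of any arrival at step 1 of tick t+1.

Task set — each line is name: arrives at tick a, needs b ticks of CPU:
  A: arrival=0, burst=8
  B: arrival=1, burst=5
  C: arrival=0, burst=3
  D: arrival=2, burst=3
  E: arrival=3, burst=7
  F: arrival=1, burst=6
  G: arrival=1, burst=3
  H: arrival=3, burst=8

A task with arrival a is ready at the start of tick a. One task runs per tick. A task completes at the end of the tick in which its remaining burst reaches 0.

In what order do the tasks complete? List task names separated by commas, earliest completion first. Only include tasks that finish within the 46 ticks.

completion order = C, G, D, B, F, A, E, H

t=0: queue=[A,C] q_used=0 → run A
t=1: queue=[A,C,B,F,G] q_used=1 → run A
t=2: queue=[A,C,B,F,G,D] q_used=2 → run A
t=3: queue=[C,B,F,G,D,A,E,H] q_used=0 → run C
t=4: queue=[C,B,F,G,D,A,E,H] q_used=1 → run C
t=5: queue=[C,B,F,G,D,A,E,H] q_used=2 → run C
t=6: queue=[B,F,G,D,A,E,H] q_used=0 → run B
t=7: queue=[B,F,G,D,A,E,H] q_used=1 → run B
t=8: queue=[B,F,G,D,A,E,H] q_used=2 → run B
t=9: queue=[F,G,D,A,E,H,B] q_used=0 → run F
t=10: queue=[F,G,D,A,E,H,B] q_used=1 → run F
t=11: queue=[F,G,D,A,E,H,B] q_used=2 → run F
t=12: queue=[G,D,A,E,H,B,F] q_used=0 → run G
t=13: queue=[G,D,A,E,H,B,F] q_used=1 → run G
t=14: queue=[G,D,A,E,H,B,F] q_used=2 → run G
t=15: queue=[D,A,E,H,B,F] q_used=0 → run D
t=16: queue=[D,A,E,H,B,F] q_used=1 → run D
t=17: queue=[D,A,E,H,B,F] q_used=2 → run D
t=18: queue=[A,E,H,B,F] q_used=0 → run A
t=19: queue=[A,E,H,B,F] q_used=1 → run A
t=20: queue=[A,E,H,B,F] q_used=2 → run A
t=21: queue=[E,H,B,F,A] q_used=0 → run E
t=22: queue=[E,H,B,F,A] q_used=1 → run E
t=23: queue=[E,H,B,F,A] q_used=2 → run E
t=24: queue=[H,B,F,A,E] q_used=0 → run H
t=25: queue=[H,B,F,A,E] q_used=1 → run H
t=26: queue=[H,B,F,A,E] q_used=2 → run H
t=27: queue=[B,F,A,E,H] q_used=0 → run B
t=28: queue=[B,F,A,E,H] q_used=1 → run B
t=29: queue=[F,A,E,H] q_used=0 → run F
t=30: queue=[F,A,E,H] q_used=1 → run F
t=31: queue=[F,A,E,H] q_used=2 → run F
t=32: queue=[A,E,H] q_used=0 → run A
t=33: queue=[A,E,H] q_used=1 → run A
t=34: queue=[E,H] q_used=0 → run E
t=35: queue=[E,H] q_used=1 → run E
t=36: queue=[E,H] q_used=2 → run E
t=37: queue=[H,E] q_used=0 → run H
t=38: queue=[H,E] q_used=1 → run H
t=39: queue=[H,E] q_used=2 → run H
t=40: queue=[E,H] q_used=0 → run E
t=41: queue=[H] q_used=0 → run H
t=42: queue=[H] q_used=1 → run H
t=43: (idle)
t=44: (idle)
t=45: (idle)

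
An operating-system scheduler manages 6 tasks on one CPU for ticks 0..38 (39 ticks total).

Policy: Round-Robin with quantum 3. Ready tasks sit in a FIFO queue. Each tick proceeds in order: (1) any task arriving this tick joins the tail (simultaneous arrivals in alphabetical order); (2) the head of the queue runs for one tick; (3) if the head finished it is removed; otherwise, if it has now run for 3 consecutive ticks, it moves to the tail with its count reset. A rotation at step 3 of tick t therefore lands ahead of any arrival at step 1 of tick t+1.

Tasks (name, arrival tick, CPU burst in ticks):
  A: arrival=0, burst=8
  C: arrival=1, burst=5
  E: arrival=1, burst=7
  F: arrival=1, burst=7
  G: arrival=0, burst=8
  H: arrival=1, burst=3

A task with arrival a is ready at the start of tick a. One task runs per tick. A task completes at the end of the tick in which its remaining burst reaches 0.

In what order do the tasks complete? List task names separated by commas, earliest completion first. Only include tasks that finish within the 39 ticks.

t=0: queue=[A,G] q_used=0 → run A
t=1: queue=[A,G,C,E,F,H] q_used=1 → run A
t=2: queue=[A,G,C,E,F,H] q_used=2 → run A
t=3: queue=[G,C,E,F,H,A] q_used=0 → run G
t=4: queue=[G,C,E,F,H,A] q_used=1 → run G
t=5: queue=[G,C,E,F,H,A] q_used=2 → run G
t=6: queue=[C,E,F,H,A,G] q_used=0 → run C
t=7: queue=[C,E,F,H,A,G] q_used=1 → run C
t=8: queue=[C,E,F,H,A,G] q_used=2 → run C
t=9: queue=[E,F,H,A,G,C] q_used=0 → run E
t=10: queue=[E,F,H,A,G,C] q_used=1 → run E
t=11: queue=[E,F,H,A,G,C] q_used=2 → run E
t=12: queue=[F,H,A,G,C,E] q_used=0 → run F
t=13: queue=[F,H,A,G,C,E] q_used=1 → run F
t=14: queue=[F,H,A,G,C,E] q_used=2 → run F
t=15: queue=[H,A,G,C,E,F] q_used=0 → run H
t=16: queue=[H,A,G,C,E,F] q_used=1 → run H
t=17: queue=[H,A,G,C,E,F] q_used=2 → run H
t=18: queue=[A,G,C,E,F] q_used=0 → run A
t=19: queue=[A,G,C,E,F] q_used=1 → run A
t=20: queue=[A,G,C,E,F] q_used=2 → run A
t=21: queue=[G,C,E,F,A] q_used=0 → run G
t=22: queue=[G,C,E,F,A] q_used=1 → run G
t=23: queue=[G,C,E,F,A] q_used=2 → run G
t=24: queue=[C,E,F,A,G] q_used=0 → run C
t=25: queue=[C,E,F,A,G] q_used=1 → run C
t=26: queue=[E,F,A,G] q_used=0 → run E
t=27: queue=[E,F,A,G] q_used=1 → run E
t=28: queue=[E,F,A,G] q_used=2 → run E
t=29: queue=[F,A,G,E] q_used=0 → run F
t=30: queue=[F,A,G,E] q_used=1 → run F
t=31: queue=[F,A,G,E] q_used=2 → run F
t=32: queue=[A,G,E,F] q_used=0 → run A
t=33: queue=[A,G,E,F] q_used=1 → run A
t=34: queue=[G,E,F] q_used=0 → run G
t=35: queue=[G,E,F] q_used=1 → run G
t=36: queue=[E,F] q_used=0 → run E
t=37: queue=[F] q_used=0 → run F
t=38: (idle)

completion order = H, C, A, G, E, F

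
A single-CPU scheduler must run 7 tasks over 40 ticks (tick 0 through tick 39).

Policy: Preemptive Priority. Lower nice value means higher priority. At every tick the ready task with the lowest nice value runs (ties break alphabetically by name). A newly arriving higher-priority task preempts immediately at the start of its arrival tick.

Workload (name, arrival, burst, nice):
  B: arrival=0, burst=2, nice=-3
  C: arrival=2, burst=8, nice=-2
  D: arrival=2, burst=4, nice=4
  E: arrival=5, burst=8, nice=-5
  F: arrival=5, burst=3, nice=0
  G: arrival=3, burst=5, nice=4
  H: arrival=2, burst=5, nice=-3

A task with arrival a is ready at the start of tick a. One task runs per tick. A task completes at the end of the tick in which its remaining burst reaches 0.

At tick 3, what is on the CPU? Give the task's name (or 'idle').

running at tick 3 = H

t=0: ready={B} → run B
t=1: ready={B} → run B
t=2: ready={C,D,H} → run H
t=3: ready={C,D,G,H} → run H
t=4: ready={C,D,G,H} → run H
t=5: ready={C,D,E,F,G,H} → run E
t=6: ready={C,D,E,F,G,H} → run E
t=7: ready={C,D,E,F,G,H} → run E
t=8: ready={C,D,E,F,G,H} → run E
t=9: ready={C,D,E,F,G,H} → run E
t=10: ready={C,D,E,F,G,H} → run E
t=11: ready={C,D,E,F,G,H} → run E
t=12: ready={C,D,E,F,G,H} → run E
t=13: ready={C,D,F,G,H} → run H
t=14: ready={C,D,F,G,H} → run H
t=15: ready={C,D,F,G} → run C
t=16: ready={C,D,F,G} → run C
t=17: ready={C,D,F,G} → run C
t=18: ready={C,D,F,G} → run C
t=19: ready={C,D,F,G} → run C
t=20: ready={C,D,F,G} → run C
t=21: ready={C,D,F,G} → run C
t=22: ready={C,D,F,G} → run C
t=23: ready={D,F,G} → run F
t=24: ready={D,F,G} → run F
t=25: ready={D,F,G} → run F
t=26: ready={D,G} → run D
t=27: ready={D,G} → run D
t=28: ready={D,G} → run D
t=29: ready={D,G} → run D
t=30: ready={G} → run G
t=31: ready={G} → run G
t=32: ready={G} → run G
t=33: ready={G} → run G
t=34: ready={G} → run G
t=35: (idle)
t=36: (idle)
t=37: (idle)
t=38: (idle)
t=39: (idle)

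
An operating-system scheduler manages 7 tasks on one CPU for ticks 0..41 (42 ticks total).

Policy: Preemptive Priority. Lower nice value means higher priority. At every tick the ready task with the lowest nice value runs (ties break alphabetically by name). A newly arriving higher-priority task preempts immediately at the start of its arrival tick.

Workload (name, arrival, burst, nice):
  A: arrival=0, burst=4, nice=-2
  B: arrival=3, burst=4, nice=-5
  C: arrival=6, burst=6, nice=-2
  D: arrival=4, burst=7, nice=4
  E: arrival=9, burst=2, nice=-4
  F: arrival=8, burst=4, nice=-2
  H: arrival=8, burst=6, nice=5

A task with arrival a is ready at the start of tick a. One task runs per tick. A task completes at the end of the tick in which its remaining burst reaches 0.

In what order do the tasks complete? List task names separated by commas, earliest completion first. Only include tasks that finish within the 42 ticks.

t=0: ready={A} → run A
t=1: ready={A} → run A
t=2: ready={A} → run A
t=3: ready={A,B} → run B
t=4: ready={A,B,D} → run B
t=5: ready={A,B,D} → run B
t=6: ready={A,B,C,D} → run B
t=7: ready={A,C,D} → run A
t=8: ready={C,D,F,H} → run C
t=9: ready={C,D,E,F,H} → run E
t=10: ready={C,D,E,F,H} → run E
t=11: ready={C,D,F,H} → run C
t=12: ready={C,D,F,H} → run C
t=13: ready={C,D,F,H} → run C
t=14: ready={C,D,F,H} → run C
t=15: ready={C,D,F,H} → run C
t=16: ready={D,F,H} → run F
t=17: ready={D,F,H} → run F
t=18: ready={D,F,H} → run F
t=19: ready={D,F,H} → run F
t=20: ready={D,H} → run D
t=21: ready={D,H} → run D
t=22: ready={D,H} → run D
t=23: ready={D,H} → run D
t=24: ready={D,H} → run D
t=25: ready={D,H} → run D
t=26: ready={D,H} → run D
t=27: ready={H} → run H
t=28: ready={H} → run H
t=29: ready={H} → run H
t=30: ready={H} → run H
t=31: ready={H} → run H
t=32: ready={H} → run H
t=33: (idle)
t=34: (idle)
t=35: (idle)
t=36: (idle)
t=37: (idle)
t=38: (idle)
t=39: (idle)
t=40: (idle)
t=41: (idle)

completion order = B, A, E, C, F, D, H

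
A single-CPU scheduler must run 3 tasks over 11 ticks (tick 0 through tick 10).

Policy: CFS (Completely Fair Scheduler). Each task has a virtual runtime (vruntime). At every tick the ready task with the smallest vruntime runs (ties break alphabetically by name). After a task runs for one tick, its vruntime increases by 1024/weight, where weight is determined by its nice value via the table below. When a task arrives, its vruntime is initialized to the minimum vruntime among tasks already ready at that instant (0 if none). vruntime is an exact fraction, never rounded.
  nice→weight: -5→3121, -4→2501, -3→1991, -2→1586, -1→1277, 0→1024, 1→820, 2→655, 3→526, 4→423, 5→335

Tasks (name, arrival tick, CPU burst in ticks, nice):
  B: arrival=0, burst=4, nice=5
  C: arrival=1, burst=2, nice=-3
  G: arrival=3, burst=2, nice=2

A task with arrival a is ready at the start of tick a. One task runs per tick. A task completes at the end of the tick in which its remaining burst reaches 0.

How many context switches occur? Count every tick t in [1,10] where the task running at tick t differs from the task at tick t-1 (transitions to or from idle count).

t=0: vr[B=0] → run B
t=1: vr[B=1024/335 C=1024/335] → run B
t=2: vr[B=2048/335 C=1024/335] → run C
t=3: vr[B=2048/335 C=2381824/666985 G=2381824/666985] → run C
t=4: vr[B=2048/335 G=2381824/666985] → run G
t=5: vr[B=2048/335 G=448617472/87375035] → run G
t=6: vr[B=2048/335] → run B
t=7: vr[B=3072/335] → run B
t=8: (idle)
t=9: (idle)
t=10: (idle)

context switches = 4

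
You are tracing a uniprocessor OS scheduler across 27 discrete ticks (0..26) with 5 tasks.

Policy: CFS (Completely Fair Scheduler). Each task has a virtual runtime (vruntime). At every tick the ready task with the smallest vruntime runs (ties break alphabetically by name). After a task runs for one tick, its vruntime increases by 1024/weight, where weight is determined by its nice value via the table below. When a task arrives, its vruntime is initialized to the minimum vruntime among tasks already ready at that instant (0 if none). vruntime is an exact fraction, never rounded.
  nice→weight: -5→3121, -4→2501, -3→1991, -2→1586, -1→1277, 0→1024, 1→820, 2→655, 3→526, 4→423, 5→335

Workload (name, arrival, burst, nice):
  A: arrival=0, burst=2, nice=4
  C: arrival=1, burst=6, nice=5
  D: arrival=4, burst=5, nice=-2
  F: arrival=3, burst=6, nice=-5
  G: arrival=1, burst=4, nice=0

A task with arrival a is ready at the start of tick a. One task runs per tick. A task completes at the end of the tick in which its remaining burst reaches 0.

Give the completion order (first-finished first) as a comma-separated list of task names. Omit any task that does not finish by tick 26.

completion order = A, F, D, G, C

t=0: vr[A=0] → run A
t=1: vr[A=1024/423 C=1024/423 G=1024/423] → run A
t=2: vr[C=1024/423 G=1024/423] → run C
t=3: vr[C=776192/141705 F=1024/423 G=1024/423] → run F
t=4: vr[C=776192/141705 D=1024/423 F=3629056/1320183 G=1024/423] → run D
t=5: vr[C=776192/141705 D=1028608/335439 F=3629056/1320183 G=1024/423] → run G
t=6: vr[C=776192/141705 D=1028608/335439 F=3629056/1320183 G=1447/423] → run F
t=7: vr[C=776192/141705 D=1028608/335439 F=4062208/1320183 G=1447/423] → run D
t=8: vr[C=776192/141705 D=1245184/335439 F=4062208/1320183 G=1447/423] → run F
t=9: vr[C=776192/141705 D=1245184/335439 F=4495360/1320183 G=1447/423] → run F
t=10: vr[C=776192/141705 D=1245184/335439 F=4928512/1320183 G=1447/423] → run G
t=11: vr[C=776192/141705 D=1245184/335439 F=4928512/1320183 G=1870/423] → run D
t=12: vr[C=776192/141705 D=1461760/335439 F=4928512/1320183 G=1870/423] → run F
t=13: vr[C=776192/141705 D=1461760/335439 F=5361664/1320183 G=1870/423] → run F
t=14: vr[C=776192/141705 D=1461760/335439 G=1870/423] → run D
t=15: vr[C=776192/141705 D=1678336/335439 G=1870/423] → run G
t=16: vr[C=776192/141705 D=1678336/335439 G=2293/423] → run D
t=17: vr[C=776192/141705 G=2293/423] → run G
t=18: vr[C=776192/141705] → run C
t=19: vr[C=1209344/141705] → run C
t=20: vr[C=1642496/141705] → run C
t=21: vr[C=2075648/141705] → run C
t=22: vr[C=501760/28341] → run C
t=23: (idle)
t=24: (idle)
t=25: (idle)
t=26: (idle)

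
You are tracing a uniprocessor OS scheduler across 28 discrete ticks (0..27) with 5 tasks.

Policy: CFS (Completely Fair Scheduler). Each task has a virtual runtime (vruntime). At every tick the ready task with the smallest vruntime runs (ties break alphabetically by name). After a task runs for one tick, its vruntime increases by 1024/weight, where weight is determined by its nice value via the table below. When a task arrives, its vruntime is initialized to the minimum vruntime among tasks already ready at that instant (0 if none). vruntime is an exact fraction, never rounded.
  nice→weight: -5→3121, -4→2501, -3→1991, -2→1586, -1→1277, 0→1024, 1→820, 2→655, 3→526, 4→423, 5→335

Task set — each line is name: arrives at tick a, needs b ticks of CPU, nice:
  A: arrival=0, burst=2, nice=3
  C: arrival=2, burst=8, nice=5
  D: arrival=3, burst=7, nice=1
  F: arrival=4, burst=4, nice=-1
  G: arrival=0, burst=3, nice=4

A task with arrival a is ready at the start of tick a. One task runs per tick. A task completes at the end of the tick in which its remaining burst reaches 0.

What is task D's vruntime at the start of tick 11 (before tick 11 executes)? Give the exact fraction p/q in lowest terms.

vruntime(D, start of tick 11) = 239616/53915

t=0: vr[A=0 G=0] → run A
t=1: vr[A=512/263 G=0] → run G
t=2: vr[A=512/263 C=512/263 G=1024/423] → run A
t=3: vr[C=512/263 D=512/263 G=1024/423] → run C
t=4: vr[C=440832/88105 D=512/263 F=512/263 G=1024/423] → run D
t=5: vr[C=440832/88105 D=172288/53915 F=512/263 G=1024/423] → run F
t=6: vr[C=440832/88105 D=172288/53915 F=923136/335851 G=1024/423] → run G
t=7: vr[C=440832/88105 D=172288/53915 F=923136/335851 G=2048/423] → run F
t=8: vr[C=440832/88105 D=172288/53915 F=1192448/335851 G=2048/423] → run D
t=9: vr[C=440832/88105 D=239616/53915 F=1192448/335851 G=2048/423] → run F
t=10: vr[C=440832/88105 D=239616/53915 F=1461760/335851 G=2048/423] → run F
t=11: vr[C=440832/88105 D=239616/53915 G=2048/423] → run D
t=12: vr[C=440832/88105 D=306944/53915 G=2048/423] → run G
t=13: vr[C=440832/88105 D=306944/53915] → run C
t=14: vr[C=710144/88105 D=306944/53915] → run D
t=15: vr[C=710144/88105 D=374272/53915] → run D
t=16: vr[C=710144/88105 D=88320/10783] → run C
t=17: vr[C=979456/88105 D=88320/10783] → run D
t=18: vr[C=979456/88105 D=508928/53915] → run D
t=19: vr[C=979456/88105] → run C
t=20: vr[C=1248768/88105] → run C
t=21: vr[C=303616/17621] → run C
t=22: vr[C=1787392/88105] → run C
t=23: vr[C=2056704/88105] → run C
t=24: (idle)
t=25: (idle)
t=26: (idle)
t=27: (idle)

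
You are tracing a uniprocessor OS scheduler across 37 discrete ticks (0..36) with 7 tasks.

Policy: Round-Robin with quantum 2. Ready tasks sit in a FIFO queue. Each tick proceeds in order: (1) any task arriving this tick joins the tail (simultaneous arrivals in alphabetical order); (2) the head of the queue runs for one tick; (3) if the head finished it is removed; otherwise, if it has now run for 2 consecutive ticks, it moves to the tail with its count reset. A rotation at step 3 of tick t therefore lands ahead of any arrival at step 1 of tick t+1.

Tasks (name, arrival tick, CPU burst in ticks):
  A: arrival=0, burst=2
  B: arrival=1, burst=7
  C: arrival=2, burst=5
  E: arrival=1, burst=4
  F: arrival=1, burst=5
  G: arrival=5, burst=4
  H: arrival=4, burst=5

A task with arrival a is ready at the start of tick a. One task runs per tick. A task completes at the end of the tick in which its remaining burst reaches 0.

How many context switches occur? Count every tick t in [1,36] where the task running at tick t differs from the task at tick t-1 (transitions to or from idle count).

t=0: queue=[A] q_used=0 → run A
t=1: queue=[A,B,E,F] q_used=1 → run A
t=2: queue=[B,E,F,C] q_used=0 → run B
t=3: queue=[B,E,F,C] q_used=1 → run B
t=4: queue=[E,F,C,B,H] q_used=0 → run E
t=5: queue=[E,F,C,B,H,G] q_used=1 → run E
t=6: queue=[F,C,B,H,G,E] q_used=0 → run F
t=7: queue=[F,C,B,H,G,E] q_used=1 → run F
t=8: queue=[C,B,H,G,E,F] q_used=0 → run C
t=9: queue=[C,B,H,G,E,F] q_used=1 → run C
t=10: queue=[B,H,G,E,F,C] q_used=0 → run B
t=11: queue=[B,H,G,E,F,C] q_used=1 → run B
t=12: queue=[H,G,E,F,C,B] q_used=0 → run H
t=13: queue=[H,G,E,F,C,B] q_used=1 → run H
t=14: queue=[G,E,F,C,B,H] q_used=0 → run G
t=15: queue=[G,E,F,C,B,H] q_used=1 → run G
t=16: queue=[E,F,C,B,H,G] q_used=0 → run E
t=17: queue=[E,F,C,B,H,G] q_used=1 → run E
t=18: queue=[F,C,B,H,G] q_used=0 → run F
t=19: queue=[F,C,B,H,G] q_used=1 → run F
t=20: queue=[C,B,H,G,F] q_used=0 → run C
t=21: queue=[C,B,H,G,F] q_used=1 → run C
t=22: queue=[B,H,G,F,C] q_used=0 → run B
t=23: queue=[B,H,G,F,C] q_used=1 → run B
t=24: queue=[H,G,F,C,B] q_used=0 → run H
t=25: queue=[H,G,F,C,B] q_used=1 → run H
t=26: queue=[G,F,C,B,H] q_used=0 → run G
t=27: queue=[G,F,C,B,H] q_used=1 → run G
t=28: queue=[F,C,B,H] q_used=0 → run F
t=29: queue=[C,B,H] q_used=0 → run C
t=30: queue=[B,H] q_used=0 → run B
t=31: queue=[H] q_used=0 → run H
t=32: (idle)
t=33: (idle)
t=34: (idle)
t=35: (idle)
t=36: (idle)

context switches = 18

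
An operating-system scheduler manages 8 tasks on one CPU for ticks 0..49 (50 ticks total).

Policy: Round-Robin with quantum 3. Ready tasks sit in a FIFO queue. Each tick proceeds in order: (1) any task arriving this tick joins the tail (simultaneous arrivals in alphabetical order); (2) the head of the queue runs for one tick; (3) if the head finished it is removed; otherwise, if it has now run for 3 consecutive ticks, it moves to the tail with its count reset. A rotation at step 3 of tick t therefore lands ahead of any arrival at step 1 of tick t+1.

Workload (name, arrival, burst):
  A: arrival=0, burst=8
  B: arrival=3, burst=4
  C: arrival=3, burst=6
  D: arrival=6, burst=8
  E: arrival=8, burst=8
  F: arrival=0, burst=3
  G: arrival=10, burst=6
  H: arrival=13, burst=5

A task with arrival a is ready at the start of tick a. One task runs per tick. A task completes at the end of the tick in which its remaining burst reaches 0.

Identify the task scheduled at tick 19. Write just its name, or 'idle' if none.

running at tick 19 = E

t=0: queue=[A,F] q_used=0 → run A
t=1: queue=[A,F] q_used=1 → run A
t=2: queue=[A,F] q_used=2 → run A
t=3: queue=[F,A,B,C] q_used=0 → run F
t=4: queue=[F,A,B,C] q_used=1 → run F
t=5: queue=[F,A,B,C] q_used=2 → run F
t=6: queue=[A,B,C,D] q_used=0 → run A
t=7: queue=[A,B,C,D] q_used=1 → run A
t=8: queue=[A,B,C,D,E] q_used=2 → run A
t=9: queue=[B,C,D,E,A] q_used=0 → run B
t=10: queue=[B,C,D,E,A,G] q_used=1 → run B
t=11: queue=[B,C,D,E,A,G] q_used=2 → run B
t=12: queue=[C,D,E,A,G,B] q_used=0 → run C
t=13: queue=[C,D,E,A,G,B,H] q_used=1 → run C
t=14: queue=[C,D,E,A,G,B,H] q_used=2 → run C
t=15: queue=[D,E,A,G,B,H,C] q_used=0 → run D
t=16: queue=[D,E,A,G,B,H,C] q_used=1 → run D
t=17: queue=[D,E,A,G,B,H,C] q_used=2 → run D
t=18: queue=[E,A,G,B,H,C,D] q_used=0 → run E
t=19: queue=[E,A,G,B,H,C,D] q_used=1 → run E
t=20: queue=[E,A,G,B,H,C,D] q_used=2 → run E
t=21: queue=[A,G,B,H,C,D,E] q_used=0 → run A
t=22: queue=[A,G,B,H,C,D,E] q_used=1 → run A
t=23: queue=[G,B,H,C,D,E] q_used=0 → run G
t=24: queue=[G,B,H,C,D,E] q_used=1 → run G
t=25: queue=[G,B,H,C,D,E] q_used=2 → run G
t=26: queue=[B,H,C,D,E,G] q_used=0 → run B
t=27: queue=[H,C,D,E,G] q_used=0 → run H
t=28: queue=[H,C,D,E,G] q_used=1 → run H
t=29: queue=[H,C,D,E,G] q_used=2 → run H
t=30: queue=[C,D,E,G,H] q_used=0 → run C
t=31: queue=[C,D,E,G,H] q_used=1 → run C
t=32: queue=[C,D,E,G,H] q_used=2 → run C
t=33: queue=[D,E,G,H] q_used=0 → run D
t=34: queue=[D,E,G,H] q_used=1 → run D
t=35: queue=[D,E,G,H] q_used=2 → run D
t=36: queue=[E,G,H,D] q_used=0 → run E
t=37: queue=[E,G,H,D] q_used=1 → run E
t=38: queue=[E,G,H,D] q_used=2 → run E
t=39: queue=[G,H,D,E] q_used=0 → run G
t=40: queue=[G,H,D,E] q_used=1 → run G
t=41: queue=[G,H,D,E] q_used=2 → run G
t=42: queue=[H,D,E] q_used=0 → run H
t=43: queue=[H,D,E] q_used=1 → run H
t=44: queue=[D,E] q_used=0 → run D
t=45: queue=[D,E] q_used=1 → run D
t=46: queue=[E] q_used=0 → run E
t=47: queue=[E] q_used=1 → run E
t=48: (idle)
t=49: (idle)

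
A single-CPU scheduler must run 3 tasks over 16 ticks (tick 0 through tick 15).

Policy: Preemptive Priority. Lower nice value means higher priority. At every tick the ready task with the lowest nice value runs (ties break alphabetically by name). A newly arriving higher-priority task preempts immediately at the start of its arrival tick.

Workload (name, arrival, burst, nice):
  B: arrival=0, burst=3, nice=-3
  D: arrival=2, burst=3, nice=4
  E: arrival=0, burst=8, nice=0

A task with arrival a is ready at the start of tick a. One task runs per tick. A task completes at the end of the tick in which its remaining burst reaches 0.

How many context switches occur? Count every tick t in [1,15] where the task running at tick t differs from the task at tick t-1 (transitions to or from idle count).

context switches = 3

t=0: ready={B,E} → run B
t=1: ready={B,E} → run B
t=2: ready={B,D,E} → run B
t=3: ready={D,E} → run E
t=4: ready={D,E} → run E
t=5: ready={D,E} → run E
t=6: ready={D,E} → run E
t=7: ready={D,E} → run E
t=8: ready={D,E} → run E
t=9: ready={D,E} → run E
t=10: ready={D,E} → run E
t=11: ready={D} → run D
t=12: ready={D} → run D
t=13: ready={D} → run D
t=14: (idle)
t=15: (idle)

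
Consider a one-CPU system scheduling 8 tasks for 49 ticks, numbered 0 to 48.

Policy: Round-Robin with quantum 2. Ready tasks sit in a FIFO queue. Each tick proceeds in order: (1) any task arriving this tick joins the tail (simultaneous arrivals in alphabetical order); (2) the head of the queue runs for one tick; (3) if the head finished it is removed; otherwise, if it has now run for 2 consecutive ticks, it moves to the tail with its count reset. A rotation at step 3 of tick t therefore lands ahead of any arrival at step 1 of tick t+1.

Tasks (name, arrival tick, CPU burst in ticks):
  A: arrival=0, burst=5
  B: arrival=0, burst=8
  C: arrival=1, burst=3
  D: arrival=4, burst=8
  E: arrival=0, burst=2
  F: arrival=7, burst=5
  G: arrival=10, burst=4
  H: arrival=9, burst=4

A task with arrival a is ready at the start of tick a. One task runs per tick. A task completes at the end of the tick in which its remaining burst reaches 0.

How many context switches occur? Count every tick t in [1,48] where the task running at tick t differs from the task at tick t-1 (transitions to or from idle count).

context switches = 21

t=0: queue=[A,B,E] q_used=0 → run A
t=1: queue=[A,B,E,C] q_used=1 → run A
t=2: queue=[B,E,C,A] q_used=0 → run B
t=3: queue=[B,E,C,A] q_used=1 → run B
t=4: queue=[E,C,A,B,D] q_used=0 → run E
t=5: queue=[E,C,A,B,D] q_used=1 → run E
t=6: queue=[C,A,B,D] q_used=0 → run C
t=7: queue=[C,A,B,D,F] q_used=1 → run C
t=8: queue=[A,B,D,F,C] q_used=0 → run A
t=9: queue=[A,B,D,F,C,H] q_used=1 → run A
t=10: queue=[B,D,F,C,H,A,G] q_used=0 → run B
t=11: queue=[B,D,F,C,H,A,G] q_used=1 → run B
t=12: queue=[D,F,C,H,A,G,B] q_used=0 → run D
t=13: queue=[D,F,C,H,A,G,B] q_used=1 → run D
t=14: queue=[F,C,H,A,G,B,D] q_used=0 → run F
t=15: queue=[F,C,H,A,G,B,D] q_used=1 → run F
t=16: queue=[C,H,A,G,B,D,F] q_used=0 → run C
t=17: queue=[H,A,G,B,D,F] q_used=0 → run H
t=18: queue=[H,A,G,B,D,F] q_used=1 → run H
t=19: queue=[A,G,B,D,F,H] q_used=0 → run A
t=20: queue=[G,B,D,F,H] q_used=0 → run G
t=21: queue=[G,B,D,F,H] q_used=1 → run G
t=22: queue=[B,D,F,H,G] q_used=0 → run B
t=23: queue=[B,D,F,H,G] q_used=1 → run B
t=24: queue=[D,F,H,G,B] q_used=0 → run D
t=25: queue=[D,F,H,G,B] q_used=1 → run D
t=26: queue=[F,H,G,B,D] q_used=0 → run F
t=27: queue=[F,H,G,B,D] q_used=1 → run F
t=28: queue=[H,G,B,D,F] q_used=0 → run H
t=29: queue=[H,G,B,D,F] q_used=1 → run H
t=30: queue=[G,B,D,F] q_used=0 → run G
t=31: queue=[G,B,D,F] q_used=1 → run G
t=32: queue=[B,D,F] q_used=0 → run B
t=33: queue=[B,D,F] q_used=1 → run B
t=34: queue=[D,F] q_used=0 → run D
t=35: queue=[D,F] q_used=1 → run D
t=36: queue=[F,D] q_used=0 → run F
t=37: queue=[D] q_used=0 → run D
t=38: queue=[D] q_used=1 → run D
t=39: (idle)
t=40: (idle)
t=41: (idle)
t=42: (idle)
t=43: (idle)
t=44: (idle)
t=45: (idle)
t=46: (idle)
t=47: (idle)
t=48: (idle)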